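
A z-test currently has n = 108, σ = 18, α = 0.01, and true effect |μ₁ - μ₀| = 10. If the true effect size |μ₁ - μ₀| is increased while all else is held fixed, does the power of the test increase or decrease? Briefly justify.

Power increases: a larger true effect increases the non-centrality λ = |μ₁ - μ₀|/(σ/√n).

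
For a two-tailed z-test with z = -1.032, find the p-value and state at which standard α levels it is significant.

p = 2·P(Z > |-1.032|) = 2·(1 - Φ(1.032)) ≈ 0.3021. Not significant at any standard level.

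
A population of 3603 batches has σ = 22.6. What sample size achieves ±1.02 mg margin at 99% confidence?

Without FPC: n₀ = (2.576×22.6/1.02)² = 3257.679. With FPC: n = n₀N/(n₀+N-1) = 1711.1 → n = 1712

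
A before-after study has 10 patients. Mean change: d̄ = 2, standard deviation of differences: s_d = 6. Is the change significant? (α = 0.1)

t = d̄/(s_d/√n) = 2/(6/√10) = 1.054. df = 9, critical t = ±1.833. Fail to reject H₀.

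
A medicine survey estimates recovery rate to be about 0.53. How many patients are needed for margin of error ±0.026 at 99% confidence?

n = z²p(1-p)/E² = 2.576²×0.53×0.47/0.026² = 2445.2 → n = 2446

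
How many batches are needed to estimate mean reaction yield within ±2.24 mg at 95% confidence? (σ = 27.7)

n = (z*σ/E)² = (1.96×27.7/2.24)² = 587.5 → n = 588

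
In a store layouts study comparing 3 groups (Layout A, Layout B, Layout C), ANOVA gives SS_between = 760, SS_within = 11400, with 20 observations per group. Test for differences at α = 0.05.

df_between = 2, df_within = 57. F = MS_between/MS_within = 380.0/200.0 = 1.9. F_crit ≈ 3.159. Fail to reject H₀.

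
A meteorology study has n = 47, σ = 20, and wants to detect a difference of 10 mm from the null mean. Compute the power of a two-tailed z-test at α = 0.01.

SE = σ/√n = 20/√47 = 2.917. Non-centrality λ = d/SE = 10/2.917 = 3.428. Power ≈ Φ(λ - z_{α/2}) = Φ(3.428 - 2.576) = Φ(0.852) = 0.803.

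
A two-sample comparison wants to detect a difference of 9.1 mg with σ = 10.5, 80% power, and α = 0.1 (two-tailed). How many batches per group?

n per group = 2(z_α/2 + z_β)²σ²/d² = 2×(1.645 + 0.84)²×10.5²/9.1² = 16.4 → n = 17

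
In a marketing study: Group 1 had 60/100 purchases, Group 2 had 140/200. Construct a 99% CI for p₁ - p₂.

p̂₁ = 0.6, p̂₂ = 0.7. Difference = -0.1. CI = (-0.251, 0.051)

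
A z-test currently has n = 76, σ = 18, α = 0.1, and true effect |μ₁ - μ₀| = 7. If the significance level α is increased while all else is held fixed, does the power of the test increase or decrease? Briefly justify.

Power increases: a larger α lowers the critical value, so more of the H₁ sampling distribution falls in the rejection region.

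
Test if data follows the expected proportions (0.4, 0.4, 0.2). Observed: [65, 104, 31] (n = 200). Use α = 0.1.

Expected: [80.0, 80.0, 40.0]. χ² = 12.037. df = 2, critical = 4.605. Reject H₀.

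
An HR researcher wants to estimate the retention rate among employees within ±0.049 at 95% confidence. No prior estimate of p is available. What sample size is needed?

Conservative approach: use p = 0.5 (maximizes p(1-p) = 0.25). n = z²(0.25)/E² = 1.96²×0.25/0.049² = 400.0 → n = 400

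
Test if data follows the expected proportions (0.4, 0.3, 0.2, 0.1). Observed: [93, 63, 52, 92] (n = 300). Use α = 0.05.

Expected: [120.0, 90.0, 60.0, 30.0]. χ² = 143.375. df = 3, critical = 7.815. Reject H₀.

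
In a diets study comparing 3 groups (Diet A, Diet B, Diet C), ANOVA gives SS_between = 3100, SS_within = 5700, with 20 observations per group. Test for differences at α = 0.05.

df_between = 2, df_within = 57. F = MS_between/MS_within = 1550.0/100.0 = 15.5. F_crit ≈ 3.159. Reject H₀. At least one mean differs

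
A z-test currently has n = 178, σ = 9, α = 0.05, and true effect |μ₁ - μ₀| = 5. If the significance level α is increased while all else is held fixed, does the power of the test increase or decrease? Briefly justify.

Power increases: a larger α lowers the critical value, so more of the H₁ sampling distribution falls in the rejection region.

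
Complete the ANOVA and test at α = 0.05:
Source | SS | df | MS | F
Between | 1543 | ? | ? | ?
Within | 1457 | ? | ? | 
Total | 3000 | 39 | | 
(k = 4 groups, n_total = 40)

df_between = 3, df_within = 36. MS_between = 514.33, MS_within = 40.47. F = 12.708, F_crit ≈ 2.866. Reject H₀.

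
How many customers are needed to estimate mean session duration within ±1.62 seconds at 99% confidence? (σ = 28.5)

n = (z*σ/E)² = (2.576×28.5/1.62)² = 2053.8 → n = 2054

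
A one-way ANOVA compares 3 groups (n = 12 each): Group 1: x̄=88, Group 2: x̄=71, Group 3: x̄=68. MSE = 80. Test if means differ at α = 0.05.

Grand mean = 75.67. SS_between = 2792.0, MS_between = 1396.0. F = 17.45, F_crit ≈ 3.285. Reject H₀.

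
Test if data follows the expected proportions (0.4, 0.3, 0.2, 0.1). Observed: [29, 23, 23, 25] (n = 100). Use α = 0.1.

Expected: [40.0, 30.0, 20.0, 10.0]. χ² = 27.608. df = 3, critical = 6.251. Reject H₀.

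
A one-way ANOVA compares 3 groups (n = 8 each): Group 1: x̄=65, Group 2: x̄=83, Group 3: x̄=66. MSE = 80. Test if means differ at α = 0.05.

Grand mean = 71.33. SS_between = 1637.33, MS_between = 818.67. F = 10.233, F_crit ≈ 3.467. Reject H₀.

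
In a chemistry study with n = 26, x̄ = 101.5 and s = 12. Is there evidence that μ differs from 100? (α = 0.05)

t = (x̄ - μ₀)/(s/√n) = (101.5 - 100)/(12/√26) = 0.637. df = 25, critical t = ±2.06. Fail to reject H₀.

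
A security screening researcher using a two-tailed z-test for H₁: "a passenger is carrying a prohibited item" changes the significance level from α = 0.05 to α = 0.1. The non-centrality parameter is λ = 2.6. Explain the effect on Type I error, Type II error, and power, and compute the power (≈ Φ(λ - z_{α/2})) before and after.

Increasing α from 0.05 to 0.1:
• Type I error rate increases (α is the Type I rate by definition).
• Critical value moves from z_{α/2} = 1.96 to 1.645, so power = Φ(λ - z_{α/2}) goes from Φ(2.6 - 1.96) = 0.739 to Φ(2.6 - 1.645) = 0.83.
• Type II error rate β = 1 - power therefore decreases (0.261 → 0.17).
Appropriate when false negatives are costly — here, letting a prohibited item through — security breach.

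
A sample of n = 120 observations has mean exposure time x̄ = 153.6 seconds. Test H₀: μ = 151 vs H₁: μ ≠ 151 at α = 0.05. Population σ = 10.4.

z = (x̄ - μ₀)/(σ/√n) = (153.6 - 151)/(10.4/√120) = 2.739. Critical value: ±1.96. Since |2.739| > 1.96, Reject H₀.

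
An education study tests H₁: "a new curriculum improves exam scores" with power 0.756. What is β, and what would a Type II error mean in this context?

β = 1 - power = 1 - 0.756 = 0.244. A Type II error is failing to reject H₀ when H₀ is false (false negative) — here, failing to conclude that a new curriculum improves exam scores when in fact it is true. Consequence: keeping the old curriculum when the new one would have helped students.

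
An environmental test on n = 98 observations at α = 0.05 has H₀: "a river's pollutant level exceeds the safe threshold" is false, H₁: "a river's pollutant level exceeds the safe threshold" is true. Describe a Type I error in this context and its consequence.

Type I error: rejecting H₀ when it is true — concluding that a river's pollutant level exceeds the safe threshold when in fact it is not. Consequence: shutting down a compliant factory unnecessarily.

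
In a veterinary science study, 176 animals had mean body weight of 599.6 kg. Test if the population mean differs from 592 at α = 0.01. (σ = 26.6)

z = (x̄ - μ₀)/(σ/√n) = (599.6 - 592)/(26.6/√176) = 3.79. Critical value: ±2.576. Since |3.79| > 2.576, Reject H₀.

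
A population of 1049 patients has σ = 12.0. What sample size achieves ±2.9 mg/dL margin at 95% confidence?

Without FPC: n₀ = (1.96×12.0/2.9)² = 65.778. With FPC: n = n₀N/(n₀+N-1) = 62.0 → n = 62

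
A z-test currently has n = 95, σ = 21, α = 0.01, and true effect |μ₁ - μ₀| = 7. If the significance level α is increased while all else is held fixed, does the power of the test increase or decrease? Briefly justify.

Power increases: a larger α lowers the critical value, so more of the H₁ sampling distribution falls in the rejection region.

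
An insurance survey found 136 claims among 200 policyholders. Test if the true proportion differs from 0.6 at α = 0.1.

p̂ = 0.68, p₀ = 0.6. z = (p̂ - p₀)/√(p₀(1-p₀)/n) = 2.309. Critical: ±1.645. Reject H₀.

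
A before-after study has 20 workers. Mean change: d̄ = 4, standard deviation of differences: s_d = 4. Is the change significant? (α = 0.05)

t = d̄/(s_d/√n) = 4/(4/√20) = 4.472. df = 19, critical t = ±2.093. Reject H₀.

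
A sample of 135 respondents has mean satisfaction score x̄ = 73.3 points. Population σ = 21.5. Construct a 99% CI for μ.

CI = x̄ ± z*(σ/√n) = 73.3 ± 2.576(21.5/√135) = 73.3 ± 4.77 = (68.53, 78.07)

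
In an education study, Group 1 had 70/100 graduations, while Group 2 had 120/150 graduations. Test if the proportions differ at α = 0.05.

p̂₁ = 0.7, p̂₂ = 0.8, pooled p̂ = 0.76. z = -1.814. Critical: ±1.96. Fail to reject H₀.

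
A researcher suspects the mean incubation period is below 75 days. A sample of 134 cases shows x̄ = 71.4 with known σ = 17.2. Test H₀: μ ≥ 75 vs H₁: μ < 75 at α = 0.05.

z = -2.423. Critical value: -1.645. Reject H₀.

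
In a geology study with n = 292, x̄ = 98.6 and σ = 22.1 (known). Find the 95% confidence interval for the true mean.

CI = x̄ ± z*(σ/√n) = 98.6 ± 1.96(22.1/√292) = 98.6 ± 2.53 = (96.07, 101.13)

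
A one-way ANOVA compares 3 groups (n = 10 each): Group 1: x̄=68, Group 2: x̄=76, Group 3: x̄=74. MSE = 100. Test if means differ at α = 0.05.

Grand mean = 72.67. SS_between = 346.67, MS_between = 173.33. F = 1.733, F_crit ≈ 3.354. Fail to reject H₀.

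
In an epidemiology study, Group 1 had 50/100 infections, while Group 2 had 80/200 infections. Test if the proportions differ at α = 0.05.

p̂₁ = 0.5, p̂₂ = 0.4, pooled p̂ = 0.433. z = 1.648. Critical: ±1.96. Fail to reject H₀.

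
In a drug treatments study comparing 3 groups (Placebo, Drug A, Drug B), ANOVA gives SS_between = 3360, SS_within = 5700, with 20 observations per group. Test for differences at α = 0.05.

df_between = 2, df_within = 57. F = MS_between/MS_within = 1680.0/100.0 = 16.8. F_crit ≈ 3.159. Reject H₀. At least one mean differs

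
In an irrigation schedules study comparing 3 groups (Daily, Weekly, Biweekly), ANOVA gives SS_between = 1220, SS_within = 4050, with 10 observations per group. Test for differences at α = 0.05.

df_between = 2, df_within = 27. F = MS_between/MS_within = 610.0/150.0 = 4.067. F_crit ≈ 3.354. Reject H₀. At least one mean differs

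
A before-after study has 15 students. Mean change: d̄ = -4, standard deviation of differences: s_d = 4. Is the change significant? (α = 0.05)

t = d̄/(s_d/√n) = -4/(4/√15) = -3.873. df = 14, critical t = ±2.145. Reject H₀.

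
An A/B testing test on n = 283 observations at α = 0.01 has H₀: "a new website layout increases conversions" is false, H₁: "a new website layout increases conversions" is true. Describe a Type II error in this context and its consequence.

Type II error: failing to reject H₀ when it is false — concluding that a new website layout increases conversions is not supported when in fact it is. Consequence: discarding a layout that would have improved conversions — lost revenue.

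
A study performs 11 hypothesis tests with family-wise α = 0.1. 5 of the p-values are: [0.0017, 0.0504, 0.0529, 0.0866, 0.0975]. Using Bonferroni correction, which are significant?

Bonferroni α = 0.1/11 = 0.00909. Significant p-values: [0.0017]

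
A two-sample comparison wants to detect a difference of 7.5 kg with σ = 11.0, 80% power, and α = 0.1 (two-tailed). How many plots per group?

n per group = 2(z_α/2 + z_β)²σ²/d² = 2×(1.645 + 0.84)²×11.0²/7.5² = 26.6 → n = 27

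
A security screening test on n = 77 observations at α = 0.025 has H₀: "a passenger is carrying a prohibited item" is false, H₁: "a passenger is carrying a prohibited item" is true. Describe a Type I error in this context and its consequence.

Type I error: rejecting H₀ when it is true — concluding that a passenger is carrying a prohibited item when in fact it is not. Consequence: detaining an innocent passenger — delay and inconvenience.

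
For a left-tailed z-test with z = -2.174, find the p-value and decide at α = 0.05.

p = P(Z < -2.174) = Φ(-2.174) ≈ 0.0149. Since p < 0.05, reject H₀ (significant) at α = 0.05.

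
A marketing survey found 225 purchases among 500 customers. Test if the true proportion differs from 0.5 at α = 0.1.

p̂ = 0.45, p₀ = 0.5. z = (p̂ - p₀)/√(p₀(1-p₀)/n) = -2.236. Critical: ±1.645. Reject H₀.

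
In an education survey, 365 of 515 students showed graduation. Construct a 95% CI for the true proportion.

p̂ = 0.709. CI = p̂ ± z*√(p̂(1-p̂)/n) = (0.669, 0.748)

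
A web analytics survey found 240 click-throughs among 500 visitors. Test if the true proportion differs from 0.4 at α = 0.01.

p̂ = 0.48, p₀ = 0.4. z = (p̂ - p₀)/√(p₀(1-p₀)/n) = 3.651. Critical: ±2.576. Reject H₀.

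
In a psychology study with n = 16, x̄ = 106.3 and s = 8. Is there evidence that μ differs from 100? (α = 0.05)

t = (x̄ - μ₀)/(s/√n) = (106.3 - 100)/(8/√16) = 3.15. df = 15, critical t = ±2.131. Reject H₀.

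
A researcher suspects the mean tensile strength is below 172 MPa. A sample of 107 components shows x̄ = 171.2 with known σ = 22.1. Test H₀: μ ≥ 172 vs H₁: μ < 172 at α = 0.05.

z = -0.374. Critical value: -1.645. Fail to reject H₀.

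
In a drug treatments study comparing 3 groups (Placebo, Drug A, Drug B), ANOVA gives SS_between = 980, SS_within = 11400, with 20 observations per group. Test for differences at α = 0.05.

df_between = 2, df_within = 57. F = MS_between/MS_within = 490.0/200.0 = 2.45. F_crit ≈ 3.159. Fail to reject H₀.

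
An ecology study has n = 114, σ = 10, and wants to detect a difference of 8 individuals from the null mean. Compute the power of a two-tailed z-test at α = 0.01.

SE = σ/√n = 10/√114 = 0.937. Non-centrality λ = d/SE = 8/0.937 = 8.542. Power ≈ Φ(λ - z_{α/2}) = Φ(8.542 - 2.576) = Φ(5.966) = 1.0.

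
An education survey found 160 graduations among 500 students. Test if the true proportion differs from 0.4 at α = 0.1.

p̂ = 0.32, p₀ = 0.4. z = (p̂ - p₀)/√(p₀(1-p₀)/n) = -3.651. Critical: ±1.645. Reject H₀.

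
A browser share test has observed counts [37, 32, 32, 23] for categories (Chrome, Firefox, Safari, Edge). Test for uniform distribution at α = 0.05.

Expected = 31 each. χ² = Σ(O-E)²/E = 3.29. df = 3, critical value = 7.815. Fail to reject H₀.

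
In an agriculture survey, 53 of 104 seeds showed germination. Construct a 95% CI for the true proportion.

p̂ = 0.51. CI = p̂ ± z*√(p̂(1-p̂)/n) = (0.414, 0.606)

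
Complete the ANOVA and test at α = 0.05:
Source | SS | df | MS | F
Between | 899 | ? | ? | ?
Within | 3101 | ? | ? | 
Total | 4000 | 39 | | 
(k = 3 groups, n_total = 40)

df_between = 2, df_within = 37. MS_between = 449.5, MS_within = 83.81. F = 5.363, F_crit ≈ 3.252. Reject H₀.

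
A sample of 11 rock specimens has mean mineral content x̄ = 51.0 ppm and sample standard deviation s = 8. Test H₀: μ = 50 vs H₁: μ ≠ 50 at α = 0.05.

t = (x̄ - μ₀)/(s/√n) = (51.0 - 50)/(8/√11) = 0.415. df = 10, critical t = ±2.228. Fail to reject H₀.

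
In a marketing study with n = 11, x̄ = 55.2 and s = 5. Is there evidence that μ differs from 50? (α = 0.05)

t = (x̄ - μ₀)/(s/√n) = (55.2 - 50)/(5/√11) = 3.449. df = 10, critical t = ±2.228. Reject H₀.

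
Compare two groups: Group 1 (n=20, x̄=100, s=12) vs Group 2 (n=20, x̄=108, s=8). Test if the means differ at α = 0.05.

Pooled sp = 10.2. t = -2.481, df = 38. Critical t = ±2.024. Reject H₀.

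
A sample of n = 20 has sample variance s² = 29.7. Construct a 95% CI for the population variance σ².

df = 19. χ²_{0.025} = 32.852, χ²_{0.975} = 8.907. CI for σ² = ((n-1)s²/χ²_{α/2}, (n-1)s²/χ²_{1-α/2}) = (19·29.7/32.852, 19·29.7/8.907) = (17.18, 63.35)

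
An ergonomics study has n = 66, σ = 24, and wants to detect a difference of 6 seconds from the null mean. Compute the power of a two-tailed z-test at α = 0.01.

SE = σ/√n = 24/√66 = 2.954. Non-centrality λ = d/SE = 6/2.954 = 2.031. Power ≈ Φ(λ - z_{α/2}) = Φ(2.031 - 2.576) = Φ(-0.545) = 0.293.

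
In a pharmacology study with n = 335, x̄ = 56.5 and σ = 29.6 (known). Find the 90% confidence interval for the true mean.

CI = x̄ ± z*(σ/√n) = 56.5 ± 1.645(29.6/√335) = 56.5 ± 2.66 = (53.84, 59.16)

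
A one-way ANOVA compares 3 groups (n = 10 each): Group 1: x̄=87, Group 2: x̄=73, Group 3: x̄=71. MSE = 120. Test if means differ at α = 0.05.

Grand mean = 77.0. SS_between = 1520.0, MS_between = 760.0. F = 6.333, F_crit ≈ 3.354. Reject H₀.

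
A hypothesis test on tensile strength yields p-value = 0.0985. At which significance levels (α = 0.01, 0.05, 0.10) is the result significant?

p = 0.0985. Significant at: α = 0.1.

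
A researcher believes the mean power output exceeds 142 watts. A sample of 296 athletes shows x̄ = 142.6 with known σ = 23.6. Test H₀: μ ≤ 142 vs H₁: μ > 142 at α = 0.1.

z = 0.437. Critical value: 1.28. Fail to reject H₀.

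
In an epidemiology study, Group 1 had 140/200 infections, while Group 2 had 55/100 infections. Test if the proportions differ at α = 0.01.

p̂₁ = 0.7, p̂₂ = 0.55, pooled p̂ = 0.65. z = 2.568. Critical: ±2.576. Fail to reject H₀.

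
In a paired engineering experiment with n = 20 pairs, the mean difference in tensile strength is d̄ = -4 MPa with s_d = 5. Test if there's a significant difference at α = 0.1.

t = d̄/(s_d/√n) = -4/(5/√20) = -3.578. df = 19, critical t = ±1.729. Reject H₀.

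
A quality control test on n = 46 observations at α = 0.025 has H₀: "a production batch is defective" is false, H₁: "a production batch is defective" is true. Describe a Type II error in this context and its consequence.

Type II error: failing to reject H₀ when it is false — concluding that a production batch is defective is not supported when in fact it is. Consequence: shipping a defective batch — faulty products reach customers.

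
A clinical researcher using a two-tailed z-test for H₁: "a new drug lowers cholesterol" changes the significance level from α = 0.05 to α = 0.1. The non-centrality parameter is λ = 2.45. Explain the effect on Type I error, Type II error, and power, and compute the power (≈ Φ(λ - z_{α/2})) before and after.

Increasing α from 0.05 to 0.1:
• Type I error rate increases (α is the Type I rate by definition).
• Critical value moves from z_{α/2} = 1.96 to 1.645, so power = Φ(λ - z_{α/2}) goes from Φ(2.45 - 1.96) = 0.688 to Φ(2.45 - 1.645) = 0.79.
• Type II error rate β = 1 - power therefore decreases (0.312 → 0.21).
Appropriate when false negatives are costly — here, shelving an effective drug — patients miss out on a treatment that would have helped.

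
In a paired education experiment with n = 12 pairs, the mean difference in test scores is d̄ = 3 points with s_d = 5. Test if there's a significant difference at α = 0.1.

t = d̄/(s_d/√n) = 3/(5/√12) = 2.078. df = 11, critical t = ±1.796. Reject H₀.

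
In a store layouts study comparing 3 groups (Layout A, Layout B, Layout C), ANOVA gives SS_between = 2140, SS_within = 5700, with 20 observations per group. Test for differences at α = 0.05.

df_between = 2, df_within = 57. F = MS_between/MS_within = 1070.0/100.0 = 10.7. F_crit ≈ 3.159. Reject H₀. At least one mean differs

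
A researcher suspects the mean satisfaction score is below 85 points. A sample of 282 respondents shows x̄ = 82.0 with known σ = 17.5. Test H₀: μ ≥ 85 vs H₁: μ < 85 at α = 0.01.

z = -2.879. Critical value: -2.33. Reject H₀.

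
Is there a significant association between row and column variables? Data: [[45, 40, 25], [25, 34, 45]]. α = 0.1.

χ² = 11.756. df = 2, critical = 4.605. Reject H₀. Variables are dependent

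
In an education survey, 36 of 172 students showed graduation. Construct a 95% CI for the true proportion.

p̂ = 0.209. CI = p̂ ± z*√(p̂(1-p̂)/n) = (0.149, 0.27)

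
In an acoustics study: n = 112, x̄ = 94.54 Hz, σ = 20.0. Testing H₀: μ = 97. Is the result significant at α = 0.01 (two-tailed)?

z = (94.54 - 97)/(20.0/√112) = -1.302. Since |z| ≤ 2.576, not significant at α = 0.01.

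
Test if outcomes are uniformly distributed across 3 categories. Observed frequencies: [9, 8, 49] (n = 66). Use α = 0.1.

Expected = 22 each. χ² = Σ(O-E)²/E = 49.727. df = 2, critical value = 4.605. Reject H₀.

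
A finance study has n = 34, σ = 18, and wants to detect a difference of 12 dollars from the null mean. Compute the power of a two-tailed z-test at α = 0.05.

SE = σ/√n = 18/√34 = 3.087. Non-centrality λ = d/SE = 12/3.087 = 3.887. Power ≈ Φ(λ - z_{α/2}) = Φ(3.887 - 1.96) = Φ(1.927) = 0.973.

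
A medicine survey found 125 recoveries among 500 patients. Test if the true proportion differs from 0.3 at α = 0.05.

p̂ = 0.25, p₀ = 0.3. z = (p̂ - p₀)/√(p₀(1-p₀)/n) = -2.44. Critical: ±1.96. Reject H₀.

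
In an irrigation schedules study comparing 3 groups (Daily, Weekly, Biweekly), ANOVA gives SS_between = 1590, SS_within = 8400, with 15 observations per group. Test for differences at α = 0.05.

df_between = 2, df_within = 42. F = MS_between/MS_within = 795.0/200.0 = 3.975. F_crit ≈ 3.22. Reject H₀. At least one mean differs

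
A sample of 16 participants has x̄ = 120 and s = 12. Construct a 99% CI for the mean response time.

CI = x̄ ± t*(s/√n) = 120 ± 2.947(12/√16) = (111.16, 128.84)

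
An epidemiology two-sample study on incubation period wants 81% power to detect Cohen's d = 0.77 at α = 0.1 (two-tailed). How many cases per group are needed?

z_{α/2} = 1.645, z_β = Φ⁻¹(0.81) = 0.878. For medium effect (d = 0.77): n per group = 2(z_{α/2} + z_β)²/d² = 2(1.645 + 0.878)²/0.77² = 21.5 → 22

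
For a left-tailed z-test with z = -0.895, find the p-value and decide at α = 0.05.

p = P(Z < -0.895) = Φ(-0.895) ≈ 0.1854. Since p ≥ 0.05, fail to reject H₀ (not significant) at α = 0.05.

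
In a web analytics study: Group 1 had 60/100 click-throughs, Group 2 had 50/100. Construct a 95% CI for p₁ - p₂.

p̂₁ = 0.6, p̂₂ = 0.5. Difference = 0.1. CI = (-0.037, 0.237)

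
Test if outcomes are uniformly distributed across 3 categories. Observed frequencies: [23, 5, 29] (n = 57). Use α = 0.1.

Expected = 19 each. χ² = Σ(O-E)²/E = 16.421. df = 2, critical value = 4.605. Reject H₀.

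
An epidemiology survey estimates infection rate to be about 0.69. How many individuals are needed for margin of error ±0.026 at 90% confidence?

n = z²p(1-p)/E² = 1.645²×0.69×0.31/0.026² = 856.2 → n = 857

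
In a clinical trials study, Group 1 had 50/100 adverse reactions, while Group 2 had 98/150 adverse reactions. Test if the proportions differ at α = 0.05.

p̂₁ = 0.5, p̂₂ = 0.653, pooled p̂ = 0.592. z = -2.417. Critical: ±1.96. Reject H₀.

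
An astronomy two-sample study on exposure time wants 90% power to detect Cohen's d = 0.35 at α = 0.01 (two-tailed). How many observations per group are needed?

z_{α/2} = 2.576, z_β = Φ⁻¹(0.9) = 1.282. For small effect (d = 0.35): n per group = 2(z_{α/2} + z_β)²/d² = 2(2.576 + 1.282)²/0.35² = 243.01 → 244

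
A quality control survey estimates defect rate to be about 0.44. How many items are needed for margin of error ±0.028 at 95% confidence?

n = z²p(1-p)/E² = 1.96²×0.44×0.56/0.028² = 1207.4 → n = 1208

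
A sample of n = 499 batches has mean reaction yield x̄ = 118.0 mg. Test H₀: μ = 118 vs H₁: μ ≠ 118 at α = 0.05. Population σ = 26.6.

z = (x̄ - μ₀)/(σ/√n) = (118.0 - 118)/(26.6/√499) = 0.0. Critical value: ±1.96. Since |0.0| ≤ 1.96, Fail to reject H₀.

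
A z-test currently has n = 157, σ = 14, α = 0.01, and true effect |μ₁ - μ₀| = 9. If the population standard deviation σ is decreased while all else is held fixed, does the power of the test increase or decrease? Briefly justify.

Power increases: a smaller σ shrinks the standard error σ/√n, moving the sampling distribution under H₁ further from the critical value.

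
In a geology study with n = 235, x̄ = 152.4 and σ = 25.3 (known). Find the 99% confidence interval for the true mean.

CI = x̄ ± z*(σ/√n) = 152.4 ± 2.576(25.3/√235) = 152.4 ± 4.25 = (148.15, 156.65)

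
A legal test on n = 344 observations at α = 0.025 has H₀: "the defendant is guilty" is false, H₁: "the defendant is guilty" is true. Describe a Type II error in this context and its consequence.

Type II error: failing to reject H₀ when it is false — concluding that the defendant is guilty is not supported when in fact it is. Consequence: acquitting a guilty person.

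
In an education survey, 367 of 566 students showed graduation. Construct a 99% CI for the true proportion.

p̂ = 0.648. CI = p̂ ± z*√(p̂(1-p̂)/n) = (0.597, 0.7)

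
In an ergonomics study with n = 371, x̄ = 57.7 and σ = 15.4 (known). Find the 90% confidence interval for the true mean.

CI = x̄ ± z*(σ/√n) = 57.7 ± 1.645(15.4/√371) = 57.7 ± 1.32 = (56.38, 59.02)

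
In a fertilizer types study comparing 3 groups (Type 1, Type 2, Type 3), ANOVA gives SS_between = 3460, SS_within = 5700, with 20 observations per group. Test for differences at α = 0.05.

df_between = 2, df_within = 57. F = MS_between/MS_within = 1730.0/100.0 = 17.3. F_crit ≈ 3.159. Reject H₀. At least one mean differs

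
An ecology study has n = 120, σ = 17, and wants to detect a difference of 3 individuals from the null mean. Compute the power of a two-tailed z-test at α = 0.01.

SE = σ/√n = 17/√120 = 1.552. Non-centrality λ = d/SE = 3/1.552 = 1.933. Power ≈ Φ(λ - z_{α/2}) = Φ(1.933 - 2.576) = Φ(-0.643) = 0.26.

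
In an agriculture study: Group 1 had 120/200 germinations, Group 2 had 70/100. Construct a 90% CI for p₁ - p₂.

p̂₁ = 0.6, p̂₂ = 0.7. Difference = -0.1. CI = (-0.194, -0.006)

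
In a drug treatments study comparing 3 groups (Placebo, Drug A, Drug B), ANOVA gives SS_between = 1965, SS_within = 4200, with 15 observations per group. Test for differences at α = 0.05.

df_between = 2, df_within = 42. F = MS_between/MS_within = 982.5/100.0 = 9.825. F_crit ≈ 3.22. Reject H₀. At least one mean differs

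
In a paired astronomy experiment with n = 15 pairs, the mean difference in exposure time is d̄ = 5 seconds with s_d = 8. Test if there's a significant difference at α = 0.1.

t = d̄/(s_d/√n) = 5/(8/√15) = 2.421. df = 14, critical t = ±1.761. Reject H₀.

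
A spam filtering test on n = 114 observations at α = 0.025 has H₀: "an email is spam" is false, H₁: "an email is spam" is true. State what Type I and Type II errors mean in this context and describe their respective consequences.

Type I (false positive): concluding that an email is spam when it is not — a legitimate email is sent to the spam folder and the user misses it. Type II (false negative): failing to conclude that an email is spam when it is — a spam email lands in the inbox. Which is costlier depends on domain priorities and is a judgement call rather than a statistical fact.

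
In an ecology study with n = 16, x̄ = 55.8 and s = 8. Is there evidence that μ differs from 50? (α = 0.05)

t = (x̄ - μ₀)/(s/√n) = (55.8 - 50)/(8/√16) = 2.9. df = 15, critical t = ±2.131. Reject H₀.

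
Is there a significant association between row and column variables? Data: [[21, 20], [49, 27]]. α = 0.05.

χ² = 1.947. df = 1, critical = 3.841. Fail to reject H₀. No evidence of dependence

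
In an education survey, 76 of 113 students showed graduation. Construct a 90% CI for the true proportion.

p̂ = 0.673. CI = p̂ ± z*√(p̂(1-p̂)/n) = (0.6, 0.745)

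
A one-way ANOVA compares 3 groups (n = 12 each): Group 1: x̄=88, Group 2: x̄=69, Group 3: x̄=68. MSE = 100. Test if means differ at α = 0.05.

Grand mean = 75.0. SS_between = 3048.0, MS_between = 1524.0. F = 15.24, F_crit ≈ 3.285. Reject H₀.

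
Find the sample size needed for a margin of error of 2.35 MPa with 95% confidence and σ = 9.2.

n = (z*σ/E)² = (1.96×9.2/2.35)² = 58.9 → n = 59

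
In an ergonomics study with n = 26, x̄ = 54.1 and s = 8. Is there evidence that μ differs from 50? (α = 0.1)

t = (x̄ - μ₀)/(s/√n) = (54.1 - 50)/(8/√26) = 2.613. df = 25, critical t = ±1.708. Reject H₀.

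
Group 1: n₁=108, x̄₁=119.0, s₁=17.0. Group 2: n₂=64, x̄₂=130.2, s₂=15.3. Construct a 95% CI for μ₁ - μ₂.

Difference = -11.2. SE = √(17.0²/108 + 15.3²/64) = 2.517. CI = (-16.13, -6.27)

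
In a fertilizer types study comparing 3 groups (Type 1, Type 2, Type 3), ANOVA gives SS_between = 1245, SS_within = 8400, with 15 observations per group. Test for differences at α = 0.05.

df_between = 2, df_within = 42. F = MS_between/MS_within = 622.5/200.0 = 3.112. F_crit ≈ 3.22. Fail to reject H₀.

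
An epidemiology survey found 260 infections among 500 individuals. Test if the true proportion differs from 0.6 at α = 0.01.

p̂ = 0.52, p₀ = 0.6. z = (p̂ - p₀)/√(p₀(1-p₀)/n) = -3.651. Critical: ±2.576. Reject H₀.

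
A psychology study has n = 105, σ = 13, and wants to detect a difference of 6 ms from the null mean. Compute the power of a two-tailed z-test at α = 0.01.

SE = σ/√n = 13/√105 = 1.269. Non-centrality λ = d/SE = 6/1.269 = 4.729. Power ≈ Φ(λ - z_{α/2}) = Φ(4.729 - 2.576) = Φ(2.153) = 0.984.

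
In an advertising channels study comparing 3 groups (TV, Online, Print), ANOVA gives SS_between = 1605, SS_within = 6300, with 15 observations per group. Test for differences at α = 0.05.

df_between = 2, df_within = 42. F = MS_between/MS_within = 802.5/150.0 = 5.35. F_crit ≈ 3.22. Reject H₀. At least one mean differs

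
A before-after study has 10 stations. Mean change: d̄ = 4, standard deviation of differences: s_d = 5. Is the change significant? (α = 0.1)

t = d̄/(s_d/√n) = 4/(5/√10) = 2.53. df = 9, critical t = ±1.833. Reject H₀.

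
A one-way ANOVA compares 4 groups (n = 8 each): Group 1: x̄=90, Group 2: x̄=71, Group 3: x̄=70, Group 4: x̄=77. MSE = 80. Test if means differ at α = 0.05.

Grand mean = 77.0. SS_between = 2032.0, MS_between = 677.33. F = 8.467, F_crit ≈ 2.947. Reject H₀.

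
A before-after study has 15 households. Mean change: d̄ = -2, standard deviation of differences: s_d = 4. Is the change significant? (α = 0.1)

t = d̄/(s_d/√n) = -2/(4/√15) = -1.936. df = 14, critical t = ±1.761. Reject H₀.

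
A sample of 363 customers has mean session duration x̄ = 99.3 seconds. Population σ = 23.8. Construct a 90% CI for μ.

CI = x̄ ± z*(σ/√n) = 99.3 ± 1.645(23.8/√363) = 99.3 ± 2.05 = (97.25, 101.35)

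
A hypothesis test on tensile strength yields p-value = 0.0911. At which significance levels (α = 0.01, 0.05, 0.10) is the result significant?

p = 0.0911. Significant at: α = 0.1.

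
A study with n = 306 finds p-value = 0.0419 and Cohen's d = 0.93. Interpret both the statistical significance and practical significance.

Statistically significant (p = 0.0419 < 0.05). Cohen's d = 0.93 indicates a large effect size. Both statistical and practical significance should be considered.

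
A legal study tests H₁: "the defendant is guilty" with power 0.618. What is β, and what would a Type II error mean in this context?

β = 1 - power = 1 - 0.618 = 0.382. A Type II error is failing to reject H₀ when H₀ is false (false negative) — here, failing to conclude that the defendant is guilty when in fact it is true. Consequence: acquitting a guilty person.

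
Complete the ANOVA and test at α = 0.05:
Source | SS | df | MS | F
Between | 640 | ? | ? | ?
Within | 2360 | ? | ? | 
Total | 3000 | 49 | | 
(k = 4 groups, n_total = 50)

df_between = 3, df_within = 46. MS_between = 213.33, MS_within = 51.3. F = 4.158, F_crit ≈ 2.807. Reject H₀.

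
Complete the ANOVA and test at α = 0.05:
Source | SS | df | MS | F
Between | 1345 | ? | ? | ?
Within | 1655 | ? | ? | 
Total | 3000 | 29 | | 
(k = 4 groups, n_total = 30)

df_between = 3, df_within = 26. MS_between = 448.33, MS_within = 63.65. F = 7.043, F_crit ≈ 2.975. Reject H₀.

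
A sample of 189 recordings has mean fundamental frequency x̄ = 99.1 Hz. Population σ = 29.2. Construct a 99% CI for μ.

CI = x̄ ± z*(σ/√n) = 99.1 ± 2.576(29.2/√189) = 99.1 ± 5.47 = (93.63, 104.57)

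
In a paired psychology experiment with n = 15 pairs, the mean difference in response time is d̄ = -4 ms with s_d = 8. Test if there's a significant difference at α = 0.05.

t = d̄/(s_d/√n) = -4/(8/√15) = -1.936. df = 14, critical t = ±2.145. Fail to reject H₀.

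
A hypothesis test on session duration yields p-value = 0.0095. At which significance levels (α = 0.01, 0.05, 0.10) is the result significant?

p = 0.0095. Significant at: α = 0.01, 0.05, 0.1.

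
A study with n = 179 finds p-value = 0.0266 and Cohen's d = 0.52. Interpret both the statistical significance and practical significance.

Statistically significant (p = 0.0266 < 0.05). Cohen's d = 0.52 indicates a medium effect size. Both statistical and practical significance should be considered.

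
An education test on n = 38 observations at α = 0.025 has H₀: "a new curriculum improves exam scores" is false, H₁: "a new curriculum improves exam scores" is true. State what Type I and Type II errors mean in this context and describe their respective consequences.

Type I (false positive): concluding that a new curriculum improves exam scores when it is not — adopting a curriculum that gives no real benefit — disruption for nothing. Type II (false negative): failing to conclude that a new curriculum improves exam scores when it is — keeping the old curriculum when the new one would have helped students. Which is costlier depends on domain priorities and is a judgement call rather than a statistical fact.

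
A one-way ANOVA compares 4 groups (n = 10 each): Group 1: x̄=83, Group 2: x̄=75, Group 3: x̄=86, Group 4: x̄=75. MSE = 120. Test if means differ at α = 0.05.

Grand mean = 79.75. SS_between = 947.5, MS_between = 315.83. F = 2.632, F_crit ≈ 2.866. Fail to reject H₀.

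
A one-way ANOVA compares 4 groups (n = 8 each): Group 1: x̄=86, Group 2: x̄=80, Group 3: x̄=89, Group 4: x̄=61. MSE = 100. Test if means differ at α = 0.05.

Grand mean = 79.0. SS_between = 3792.0, MS_between = 1264.0. F = 12.64, F_crit ≈ 2.947. Reject H₀.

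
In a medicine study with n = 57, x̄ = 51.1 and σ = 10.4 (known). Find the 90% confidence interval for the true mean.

CI = x̄ ± z*(σ/√n) = 51.1 ± 1.645(10.4/√57) = 51.1 ± 2.27 = (48.83, 53.37)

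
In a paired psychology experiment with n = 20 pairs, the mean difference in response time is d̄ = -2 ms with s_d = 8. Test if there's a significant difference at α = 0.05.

t = d̄/(s_d/√n) = -2/(8/√20) = -1.118. df = 19, critical t = ±2.093. Fail to reject H₀.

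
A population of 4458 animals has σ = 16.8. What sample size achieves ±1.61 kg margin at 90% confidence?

Without FPC: n₀ = (1.645×16.8/1.61)² = 294.645. With FPC: n = n₀N/(n₀+N-1) = 276.4 → n = 277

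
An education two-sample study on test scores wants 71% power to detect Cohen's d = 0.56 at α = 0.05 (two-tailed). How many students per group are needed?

z_{α/2} = 1.96, z_β = Φ⁻¹(0.71) = 0.553. For medium effect (d = 0.56): n per group = 2(z_{α/2} + z_β)²/d² = 2(1.96 + 0.553)²/0.56² = 40.3 → 41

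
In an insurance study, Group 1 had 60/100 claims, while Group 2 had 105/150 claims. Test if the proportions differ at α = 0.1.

p̂₁ = 0.6, p̂₂ = 0.7, pooled p̂ = 0.66. z = -1.635. Critical: ±1.645. Fail to reject H₀.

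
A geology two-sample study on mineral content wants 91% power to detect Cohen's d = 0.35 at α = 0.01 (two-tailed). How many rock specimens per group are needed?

z_{α/2} = 2.576, z_β = Φ⁻¹(0.91) = 1.341. For small effect (d = 0.35): n per group = 2(z_{α/2} + z_β)²/d² = 2(2.576 + 1.341)²/0.35² = 250.5 → 251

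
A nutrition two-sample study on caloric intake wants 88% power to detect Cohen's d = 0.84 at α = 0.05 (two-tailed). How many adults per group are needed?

z_{α/2} = 1.96, z_β = Φ⁻¹(0.88) = 1.175. For large effect (d = 0.84): n per group = 2(z_{α/2} + z_β)²/d² = 2(1.96 + 1.175)²/0.84² = 27.9 → 28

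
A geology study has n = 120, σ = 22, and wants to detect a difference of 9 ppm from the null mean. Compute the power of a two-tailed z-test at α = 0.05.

SE = σ/√n = 22/√120 = 2.008. Non-centrality λ = d/SE = 9/2.008 = 4.481. Power ≈ Φ(λ - z_{α/2}) = Φ(4.481 - 1.96) = Φ(2.521) = 0.994.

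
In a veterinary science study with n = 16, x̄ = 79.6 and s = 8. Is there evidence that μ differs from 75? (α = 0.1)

t = (x̄ - μ₀)/(s/√n) = (79.6 - 75)/(8/√16) = 2.3. df = 15, critical t = ±1.753. Reject H₀.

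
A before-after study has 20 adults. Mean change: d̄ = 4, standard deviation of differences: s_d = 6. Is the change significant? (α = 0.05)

t = d̄/(s_d/√n) = 4/(6/√20) = 2.981. df = 19, critical t = ±2.093. Reject H₀.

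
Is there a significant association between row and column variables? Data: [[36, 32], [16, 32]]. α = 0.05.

χ² = 4.374. df = 1, critical = 3.841. Reject H₀. Variables are dependent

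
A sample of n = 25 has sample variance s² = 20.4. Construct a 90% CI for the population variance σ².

df = 24. χ²_{0.05} = 36.415, χ²_{0.95} = 13.848. CI for σ² = ((n-1)s²/χ²_{α/2}, (n-1)s²/χ²_{1-α/2}) = (24·20.4/36.415, 24·20.4/13.848) = (13.45, 35.36)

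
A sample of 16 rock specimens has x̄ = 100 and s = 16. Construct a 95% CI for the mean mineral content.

CI = x̄ ± t*(s/√n) = 100 ± 2.131(16/√16) = (91.48, 108.52)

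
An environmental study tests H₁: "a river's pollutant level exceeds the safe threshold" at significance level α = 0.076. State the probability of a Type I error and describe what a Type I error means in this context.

P(Type I error) = α = 0.076. A Type I error is rejecting H₀ when H₀ is actually true (false positive) — here, concluding that a river's pollutant level exceeds the safe threshold when in fact this is not the case. Consequence: shutting down a compliant factory unnecessarily.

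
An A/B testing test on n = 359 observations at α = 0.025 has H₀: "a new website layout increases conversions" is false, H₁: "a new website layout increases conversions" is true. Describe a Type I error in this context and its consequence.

Type I error: rejecting H₀ when it is true — concluding that a new website layout increases conversions when in fact it is not. Consequence: rolling out a layout that doesn't actually help — wasted engineering effort.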